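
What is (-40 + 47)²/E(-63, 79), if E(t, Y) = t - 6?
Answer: -49/69 ≈ -0.71014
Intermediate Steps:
E(t, Y) = -6 + t
(-40 + 47)²/E(-63, 79) = (-40 + 47)²/(-6 - 63) = 7²/(-69) = 49*(-1/69) = -49/69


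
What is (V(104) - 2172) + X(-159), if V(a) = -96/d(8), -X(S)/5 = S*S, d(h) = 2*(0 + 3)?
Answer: -128593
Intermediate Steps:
d(h) = 6 (d(h) = 2*3 = 6)
X(S) = -5*S**2 (X(S) = -5*S*S = -5*S**2)
V(a) = -16 (V(a) = -96/6 = -96*1/6 = -16)
(V(104) - 2172) + X(-159) = (-16 - 2172) - 5*(-159)**2 = -2188 - 5*25281 = -2188 - 126405 = -128593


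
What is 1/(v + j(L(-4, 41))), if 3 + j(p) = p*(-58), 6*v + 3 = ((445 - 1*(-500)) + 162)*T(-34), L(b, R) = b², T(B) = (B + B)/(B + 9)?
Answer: -50/21483 ≈ -0.0023274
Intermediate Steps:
T(B) = 2*B/(9 + B) (T(B) = (2*B)/(9 + B) = 2*B/(9 + B))
v = 25067/50 (v = -½ + (((445 - 1*(-500)) + 162)*(2*(-34)/(9 - 34)))/6 = -½ + (((445 + 500) + 162)*(2*(-34)/(-25)))/6 = -½ + ((945 + 162)*(2*(-34)*(-1/25)))/6 = -½ + (1107*(68/25))/6 = -½ + (⅙)*(75276/25) = -½ + 12546/25 = 25067/50 ≈ 501.34)
j(p) = -3 - 58*p (j(p) = -3 + p*(-58) = -3 - 58*p)
1/(v + j(L(-4, 41))) = 1/(25067/50 + (-3 - 58*(-4)²)) = 1/(25067/50 + (-3 - 58*16)) = 1/(25067/50 + (-3 - 928)) = 1/(25067/50 - 931) = 1/(-21483/50) = -50/21483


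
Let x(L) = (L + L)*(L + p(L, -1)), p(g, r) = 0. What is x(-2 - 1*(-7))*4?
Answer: 200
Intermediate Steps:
x(L) = 2*L² (x(L) = (L + L)*(L + 0) = (2*L)*L = 2*L²)
x(-2 - 1*(-7))*4 = (2*(-2 - 1*(-7))²)*4 = (2*(-2 + 7)²)*4 = (2*5²)*4 = (2*25)*4 = 50*4 = 200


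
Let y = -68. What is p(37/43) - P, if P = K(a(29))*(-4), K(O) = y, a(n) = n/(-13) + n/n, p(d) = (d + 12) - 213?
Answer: -20302/43 ≈ -472.14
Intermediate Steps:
p(d) = -201 + d (p(d) = (12 + d) - 213 = -201 + d)
a(n) = 1 - n/13 (a(n) = n*(-1/13) + 1 = -n/13 + 1 = 1 - n/13)
K(O) = -68
P = 272 (P = -68*(-4) = 272)
p(37/43) - P = (-201 + 37/43) - 1*272 = (-201 + 37*(1/43)) - 272 = (-201 + 37/43) - 272 = -8606/43 - 272 = -20302/43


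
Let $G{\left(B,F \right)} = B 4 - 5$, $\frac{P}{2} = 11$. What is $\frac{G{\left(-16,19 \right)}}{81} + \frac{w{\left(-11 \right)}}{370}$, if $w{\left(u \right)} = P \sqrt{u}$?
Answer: $- \frac{23}{27} + \frac{11 i \sqrt{11}}{185} \approx -0.85185 + 0.1972 i$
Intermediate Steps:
$P = 22$ ($P = 2 \cdot 11 = 22$)
$G{\left(B,F \right)} = -5 + 4 B$ ($G{\left(B,F \right)} = 4 B - 5 = -5 + 4 B$)
$w{\left(u \right)} = 22 \sqrt{u}$
$\frac{G{\left(-16,19 \right)}}{81} + \frac{w{\left(-11 \right)}}{370} = \frac{-5 + 4 \left(-16\right)}{81} + \frac{22 \sqrt{-11}}{370} = \left(-5 - 64\right) \frac{1}{81} + 22 i \sqrt{11} \cdot \frac{1}{370} = \left(-69\right) \frac{1}{81} + 22 i \sqrt{11} \cdot \frac{1}{370} = - \frac{23}{27} + \frac{11 i \sqrt{11}}{185}$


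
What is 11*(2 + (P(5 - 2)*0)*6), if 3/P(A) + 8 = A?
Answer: 22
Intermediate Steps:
P(A) = 3/(-8 + A)
11*(2 + (P(5 - 2)*0)*6) = 11*(2 + ((3/(-8 + (5 - 2)))*0)*6) = 11*(2 + ((3/(-8 + 3))*0)*6) = 11*(2 + ((3/(-5))*0)*6) = 11*(2 + ((3*(-⅕))*0)*6) = 11*(2 - ⅗*0*6) = 11*(2 + 0*6) = 11*(2 + 0) = 11*2 = 22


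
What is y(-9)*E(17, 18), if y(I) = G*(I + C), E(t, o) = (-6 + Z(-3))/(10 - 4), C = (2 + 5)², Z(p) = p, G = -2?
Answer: 120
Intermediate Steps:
C = 49 (C = 7² = 49)
E(t, o) = -3/2 (E(t, o) = (-6 - 3)/(10 - 4) = -9/6 = -9*⅙ = -3/2)
y(I) = -98 - 2*I (y(I) = -2*(I + 49) = -2*(49 + I) = -98 - 2*I)
y(-9)*E(17, 18) = (-98 - 2*(-9))*(-3/2) = (-98 + 18)*(-3/2) = -80*(-3/2) = 120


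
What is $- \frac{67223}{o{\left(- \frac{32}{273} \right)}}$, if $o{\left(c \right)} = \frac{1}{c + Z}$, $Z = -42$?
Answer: $\frac{59456158}{21} \approx 2.8312 \cdot 10^{6}$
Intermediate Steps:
$o{\left(c \right)} = \frac{1}{-42 + c}$ ($o{\left(c \right)} = \frac{1}{c - 42} = \frac{1}{-42 + c}$)
$- \frac{67223}{o{\left(- \frac{32}{273} \right)}} = - \frac{67223}{\frac{1}{-42 - \frac{32}{273}}} = - \frac{67223}{\frac{1}{- \frac{11498}{273}}} = - \frac{67223}{- \frac{273}{11498}} = \left(-67223\right) \left(- \frac{11498}{273}\right) = \frac{59456158}{21}$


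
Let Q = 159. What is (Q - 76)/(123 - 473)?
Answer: -83/350 ≈ -0.23714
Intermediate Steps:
(Q - 76)/(123 - 473) = (159 - 76)/(123 - 473) = 83/(-350) = 83*(-1/350) = -83/350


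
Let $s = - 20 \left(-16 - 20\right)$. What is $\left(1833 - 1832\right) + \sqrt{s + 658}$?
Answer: $1 + \sqrt{1378} \approx 38.121$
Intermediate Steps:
$s = 720$ ($s = \left(-20\right) \left(-36\right) = 720$)
$\left(1833 - 1832\right) + \sqrt{s + 658} = \left(1833 - 1832\right) + \sqrt{720 + 658} = 1 + \sqrt{1378}$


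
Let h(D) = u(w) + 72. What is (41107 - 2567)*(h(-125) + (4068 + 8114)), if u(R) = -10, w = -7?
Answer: 471883760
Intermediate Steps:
h(D) = 62 (h(D) = -10 + 72 = 62)
(41107 - 2567)*(h(-125) + (4068 + 8114)) = (41107 - 2567)*(62 + (4068 + 8114)) = 38540*(62 + 12182) = 38540*12244 = 471883760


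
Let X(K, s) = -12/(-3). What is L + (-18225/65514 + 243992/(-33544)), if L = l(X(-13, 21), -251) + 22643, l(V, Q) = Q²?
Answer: 1120207122437/13080962 ≈ 85637.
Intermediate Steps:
X(K, s) = 4 (X(K, s) = -12*(-⅓) = 4)
L = 85644 (L = (-251)² + 22643 = 63001 + 22643 = 85644)
L + (-18225/65514 + 243992/(-33544)) = 85644 + (-18225/65514 + 243992/(-33544)) = 85644 + (-18225*1/65514 + 243992*(-1/33544)) = 85644 + (-6075/21838 - 4357/599) = 85644 - 98787091/13080962 = 1120207122437/13080962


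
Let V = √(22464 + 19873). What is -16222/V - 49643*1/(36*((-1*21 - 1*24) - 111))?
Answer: 49643/5616 - 16222*√42337/42337 ≈ -70.000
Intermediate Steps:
V = √42337 ≈ 205.76
-16222/V - 49643*1/(36*((-1*21 - 1*24) - 111)) = -16222*√42337/42337 - 49643*1/(36*((-1*21 - 1*24) - 111)) = -16222*√42337/42337 - 49643*1/(36*((-21 - 24) - 111)) = -16222*√42337/42337 - 49643*1/(36*(-45 - 111)) = -16222*√42337/42337 - 49643/(36*(-156)) = -16222*√42337/42337 - 49643/(-5616) = -16222*√42337/42337 - 49643*(-1/5616) = -16222*√42337/42337 + 49643/5616 = 49643/5616 - 16222*√42337/42337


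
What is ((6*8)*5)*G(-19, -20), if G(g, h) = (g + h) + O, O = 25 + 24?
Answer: 2400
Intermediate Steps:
O = 49
G(g, h) = 49 + g + h (G(g, h) = (g + h) + 49 = 49 + g + h)
((6*8)*5)*G(-19, -20) = ((6*8)*5)*(49 - 19 - 20) = (48*5)*10 = 240*10 = 2400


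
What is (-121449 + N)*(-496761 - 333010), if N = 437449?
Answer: -262207636000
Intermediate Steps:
(-121449 + N)*(-496761 - 333010) = (-121449 + 437449)*(-496761 - 333010) = 316000*(-829771) = -262207636000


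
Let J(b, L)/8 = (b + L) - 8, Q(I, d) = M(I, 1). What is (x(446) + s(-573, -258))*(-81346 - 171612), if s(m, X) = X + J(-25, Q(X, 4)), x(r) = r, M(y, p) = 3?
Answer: 13153816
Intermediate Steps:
Q(I, d) = 3
J(b, L) = -64 + 8*L + 8*b (J(b, L) = 8*((b + L) - 8) = 8*((L + b) - 8) = 8*(-8 + L + b) = -64 + 8*L + 8*b)
s(m, X) = -240 + X (s(m, X) = X + (-64 + 8*3 + 8*(-25)) = X + (-64 + 24 - 200) = X - 240 = -240 + X)
(x(446) + s(-573, -258))*(-81346 - 171612) = (446 + (-240 - 258))*(-81346 - 171612) = (446 - 498)*(-252958) = -52*(-252958) = 13153816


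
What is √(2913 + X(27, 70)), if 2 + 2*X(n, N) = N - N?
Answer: 4*√182 ≈ 53.963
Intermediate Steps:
X(n, N) = -1 (X(n, N) = -1 + (N - N)/2 = -1 + (½)*0 = -1 + 0 = -1)
√(2913 + X(27, 70)) = √(2913 - 1) = √2912 = 4*√182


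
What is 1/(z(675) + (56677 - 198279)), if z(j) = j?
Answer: -1/140927 ≈ -7.0959e-6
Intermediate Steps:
1/(z(675) + (56677 - 198279)) = 1/(675 + (56677 - 198279)) = 1/(675 - 141602) = 1/(-140927) = -1/140927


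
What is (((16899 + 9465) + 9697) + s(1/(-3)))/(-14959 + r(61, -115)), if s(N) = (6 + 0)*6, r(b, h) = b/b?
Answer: -36097/14958 ≈ -2.4132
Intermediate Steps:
r(b, h) = 1
s(N) = 36 (s(N) = 6*6 = 36)
(((16899 + 9465) + 9697) + s(1/(-3)))/(-14959 + r(61, -115)) = (((16899 + 9465) + 9697) + 36)/(-14959 + 1) = ((26364 + 9697) + 36)/(-14958) = (36061 + 36)*(-1/14958) = 36097*(-1/14958) = -36097/14958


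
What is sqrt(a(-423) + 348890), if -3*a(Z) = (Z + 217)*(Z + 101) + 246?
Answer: 2*sqrt(735069)/3 ≈ 571.57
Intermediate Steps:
a(Z) = -82 - (101 + Z)*(217 + Z)/3 (a(Z) = -((Z + 217)*(Z + 101) + 246)/3 = -((217 + Z)*(101 + Z) + 246)/3 = -((101 + Z)*(217 + Z) + 246)/3 = -(246 + (101 + Z)*(217 + Z))/3 = -82 - (101 + Z)*(217 + Z)/3)
sqrt(a(-423) + 348890) = sqrt((-22163/3 - 106*(-423) - 1/3*(-423)**2) + 348890) = sqrt((-22163/3 + 44838 - 1/3*178929) + 348890) = sqrt((-22163/3 + 44838 - 59643) + 348890) = sqrt(-66578/3 + 348890) = sqrt(980092/3) = 2*sqrt(735069)/3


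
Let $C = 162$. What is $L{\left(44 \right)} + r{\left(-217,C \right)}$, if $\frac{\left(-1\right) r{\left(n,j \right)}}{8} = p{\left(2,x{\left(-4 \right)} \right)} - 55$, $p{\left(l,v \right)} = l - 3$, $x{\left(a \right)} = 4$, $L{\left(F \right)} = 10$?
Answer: $458$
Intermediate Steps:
$p{\left(l,v \right)} = -3 + l$
$r{\left(n,j \right)} = 448$ ($r{\left(n,j \right)} = - 8 \left(\left(-3 + 2\right) - 55\right) = - 8 \left(-1 - 55\right) = \left(-8\right) \left(-56\right) = 448$)
$L{\left(44 \right)} + r{\left(-217,C \right)} = 10 + 448 = 458$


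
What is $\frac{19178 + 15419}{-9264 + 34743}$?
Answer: $\frac{34597}{25479} \approx 1.3579$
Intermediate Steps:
$\frac{19178 + 15419}{-9264 + 34743} = \frac{34597}{25479}$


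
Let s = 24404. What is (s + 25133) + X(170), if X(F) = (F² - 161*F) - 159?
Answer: 50908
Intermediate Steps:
X(F) = -159 + F² - 161*F
(s + 25133) + X(170) = (24404 + 25133) + (-159 + 170² - 161*170) = 49537 + (-159 + 28900 - 27370) = 49537 + 1371 = 50908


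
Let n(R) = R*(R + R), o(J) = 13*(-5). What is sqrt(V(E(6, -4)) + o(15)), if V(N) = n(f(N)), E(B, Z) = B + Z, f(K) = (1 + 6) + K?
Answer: sqrt(97) ≈ 9.8489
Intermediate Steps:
f(K) = 7 + K
o(J) = -65
n(R) = 2*R**2 (n(R) = R*(2*R) = 2*R**2)
V(N) = 2*(7 + N)**2
sqrt(V(E(6, -4)) + o(15)) = sqrt(2*(7 + (6 - 4))**2 - 65) = sqrt(2*(7 + 2)**2 - 65) = sqrt(2*9**2 - 65) = sqrt(2*81 - 65) = sqrt(162 - 65) = sqrt(97)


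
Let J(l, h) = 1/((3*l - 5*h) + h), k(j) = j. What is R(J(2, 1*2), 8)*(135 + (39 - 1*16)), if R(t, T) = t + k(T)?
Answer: 1185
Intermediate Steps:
J(l, h) = 1/(-4*h + 3*l) (J(l, h) = 1/((-5*h + 3*l) + h) = 1/(-4*h + 3*l))
R(t, T) = T + t (R(t, T) = t + T = T + t)
R(J(2, 1*2), 8)*(135 + (39 - 1*16)) = (8 - 1/(-3*2 + 4*(1*2)))*(135 + (39 - 1*16)) = (8 - 1/(-6 + 4*2))*(135 + (39 - 16)) = (8 - 1/(-6 + 8))*(135 + 23) = (8 - 1/2)*158 = (8 - 1*½)*158 = (8 - ½)*158 = (15/2)*158 = 1185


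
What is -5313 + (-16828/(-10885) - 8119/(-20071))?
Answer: -165760006036/31210405 ≈ -5311.0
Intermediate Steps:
-5313 + (-16828/(-10885) - 8119/(-20071)) = -5313 + (-16828*(-1/10885) - 8119*(-1/20071)) = -5313 + (2404/1555 + 8119/20071) = -5313 + 60875729/31210405 = -165760006036/31210405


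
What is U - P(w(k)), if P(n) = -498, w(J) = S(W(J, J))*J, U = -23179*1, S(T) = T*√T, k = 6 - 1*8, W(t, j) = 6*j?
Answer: -22681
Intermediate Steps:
k = -2 (k = 6 - 8 = -2)
S(T) = T^(3/2)
U = -23179
w(J) = 6*√6*J^(5/2) (w(J) = (6*J)^(3/2)*J = (6*√6*J^(3/2))*J = 6*√6*J^(5/2))
U - P(w(k)) = -23179 - 1*(-498) = -23179 + 498 = -22681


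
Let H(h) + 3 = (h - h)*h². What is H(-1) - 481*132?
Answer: -63495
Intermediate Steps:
H(h) = -3 (H(h) = -3 + (h - h)*h² = -3 + 0*h² = -3 + 0 = -3)
H(-1) - 481*132 = -3 - 481*132 = -3 - 63492 = -63495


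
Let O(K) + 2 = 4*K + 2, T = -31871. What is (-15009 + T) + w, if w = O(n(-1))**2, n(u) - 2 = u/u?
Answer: -46736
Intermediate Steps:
n(u) = 3 (n(u) = 2 + u/u = 2 + 1 = 3)
O(K) = 4*K (O(K) = -2 + (4*K + 2) = -2 + (2 + 4*K) = 4*K)
w = 144 (w = (4*3)**2 = 12**2 = 144)
(-15009 + T) + w = (-15009 - 31871) + 144 = -46880 + 144 = -46736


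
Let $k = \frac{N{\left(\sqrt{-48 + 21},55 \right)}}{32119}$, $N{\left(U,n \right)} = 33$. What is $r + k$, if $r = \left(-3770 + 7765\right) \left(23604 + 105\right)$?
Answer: $\frac{3042229937178}{32119} \approx 9.4717 \cdot 10^{7}$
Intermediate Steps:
$k = \frac{33}{32119} \approx 0.0010274$
$r = 94717455$ ($r = 3995 \cdot 23709 = 94717455$)
$r + k = 94717455 + \frac{33}{32119} = \frac{3042229937178}{32119}$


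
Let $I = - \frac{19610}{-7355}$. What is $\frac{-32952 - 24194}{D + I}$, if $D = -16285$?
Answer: $\frac{84061766}{23951313} \approx 3.5097$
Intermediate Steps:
$I = \frac{3922}{1471}$ ($I = \left(-19610\right) \left(- \frac{1}{7355}\right) = \frac{3922}{1471} \approx 2.6662$)
$\frac{-32952 - 24194}{D + I} = \frac{-32952 - 24194}{-16285 + \frac{3922}{1471}} = - \frac{57146}{- \frac{23951313}{1471}} = \left(-57146\right) \left(- \frac{1471}{23951313}\right) = \frac{84061766}{23951313}$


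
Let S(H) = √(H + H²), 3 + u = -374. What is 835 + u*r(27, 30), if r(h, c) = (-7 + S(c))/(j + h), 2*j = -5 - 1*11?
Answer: 18504/19 - 377*√930/19 ≈ 368.79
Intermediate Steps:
j = -8 (j = (-5 - 1*11)/2 = (-5 - 11)/2 = (½)*(-16) = -8)
u = -377 (u = -3 - 374 = -377)
r(h, c) = (-7 + √(c*(1 + c)))/(-8 + h)
835 + u*r(27, 30) = 835 - 377*(-7 + √(30*(1 + 30)))/(-8 + 27) = 835 - 377*(-7 + √(30*31))/19 = 835 - 377*(-7 + √930)/19 = 835 - 377*(-7/19 + √930/19) = 835 + (2639/19 - 377*√930/19) = 18504/19 - 377*√930/19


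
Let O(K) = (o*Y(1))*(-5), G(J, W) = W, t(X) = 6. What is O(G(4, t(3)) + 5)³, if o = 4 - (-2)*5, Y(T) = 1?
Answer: -343000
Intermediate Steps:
o = 14 (o = 4 - 1*(-10) = 4 + 10 = 14)
O(K) = -70 (O(K) = (14*1)*(-5) = 14*(-5) = -70)
O(G(4, t(3)) + 5)³ = (-70)³ = -343000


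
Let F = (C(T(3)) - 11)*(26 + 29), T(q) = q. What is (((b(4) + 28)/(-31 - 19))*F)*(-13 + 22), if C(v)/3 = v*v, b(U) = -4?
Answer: -19008/5 ≈ -3801.6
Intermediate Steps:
C(v) = 3*v² (C(v) = 3*(v*v) = 3*v²)
F = 880 (F = (3*3² - 11)*(26 + 29) = (3*9 - 11)*55 = (27 - 11)*55 = 16*55 = 880)
(((b(4) + 28)/(-31 - 19))*F)*(-13 + 22) = (((-4 + 28)/(-31 - 19))*880)*(-13 + 22) = ((24/(-50))*880)*9 = ((24*(-1/50))*880)*9 = -12/25*880*9 = -2112/5*9 = -19008/5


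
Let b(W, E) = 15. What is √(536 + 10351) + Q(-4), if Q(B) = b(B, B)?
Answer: 15 + √10887 ≈ 119.34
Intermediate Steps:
Q(B) = 15
√(536 + 10351) + Q(-4) = √(536 + 10351) + 15 = √10887 + 15 = 15 + √10887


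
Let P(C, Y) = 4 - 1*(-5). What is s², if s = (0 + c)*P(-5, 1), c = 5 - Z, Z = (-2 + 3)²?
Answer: 1296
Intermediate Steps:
P(C, Y) = 9 (P(C, Y) = 4 + 5 = 9)
Z = 1 (Z = 1² = 1)
c = 4 (c = 5 - 1*1 = 5 - 1 = 4)
s = 36 (s = (0 + 4)*9 = 4*9 = 36)
s² = 36² = 1296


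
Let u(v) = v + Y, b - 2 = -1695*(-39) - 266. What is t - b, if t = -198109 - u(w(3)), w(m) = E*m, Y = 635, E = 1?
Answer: -264588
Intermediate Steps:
w(m) = m (w(m) = 1*m = m)
b = 65841 (b = 2 + (-1695*(-39) - 266) = 2 + (-565*(-117) - 266) = 2 + (66105 - 266) = 2 + 65839 = 65841)
u(v) = 635 + v (u(v) = v + 635 = 635 + v)
t = -198747 (t = -198109 - (635 + 3) = -198109 - 1*638 = -198109 - 638 = -198747)
t - b = -198747 - 1*65841 = -198747 - 65841 = -264588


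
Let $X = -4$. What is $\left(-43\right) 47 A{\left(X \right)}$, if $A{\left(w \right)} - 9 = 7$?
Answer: $-32336$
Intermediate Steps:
$A{\left(w \right)} = 16$ ($A{\left(w \right)} = 9 + 7 = 16$)
$\left(-43\right) 47 A{\left(X \right)} = \left(-43\right) 47 \cdot 16 = \left(-2021\right) 16 = -32336$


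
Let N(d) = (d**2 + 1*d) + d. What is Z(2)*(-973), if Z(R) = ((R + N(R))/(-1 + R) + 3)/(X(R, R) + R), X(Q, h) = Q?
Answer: -12649/4 ≈ -3162.3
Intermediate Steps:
N(d) = d**2 + 2*d (N(d) = (d**2 + d) + d = (d + d**2) + d = d**2 + 2*d)
Z(R) = (3 + (R + R*(2 + R))/(-1 + R))/(2*R) (Z(R) = ((R + R*(2 + R))/(-1 + R) + 3)/(R + R) = ((R + R*(2 + R))/(-1 + R) + 3)/((2*R)) = (3 + (R + R*(2 + R))/(-1 + R))*(1/(2*R)) = (3 + (R + R*(2 + R))/(-1 + R))/(2*R))
Z(2)*(-973) = ((1/2)*(-3 + 2**2 + 6*2)/(2*(-1 + 2)))*(-973) = ((1/2)*(1/2)*(-3 + 4 + 12)/1)*(-973) = ((1/2)*(1/2)*1*13)*(-973) = (13/4)*(-973) = -12649/4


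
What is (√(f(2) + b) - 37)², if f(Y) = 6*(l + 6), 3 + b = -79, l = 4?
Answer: (37 - I*√22)² ≈ 1347.0 - 347.09*I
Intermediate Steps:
b = -82 (b = -3 - 79 = -82)
f(Y) = 60 (f(Y) = 6*(4 + 6) = 6*10 = 60)
(√(f(2) + b) - 37)² = (√(60 - 82) - 37)² = (√(-22) - 37)² = (I*√22 - 37)² = (-37 + I*√22)²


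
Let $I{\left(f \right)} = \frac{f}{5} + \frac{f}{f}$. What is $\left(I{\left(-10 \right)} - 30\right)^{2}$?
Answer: $961$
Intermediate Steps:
$I{\left(f \right)} = 1 + \frac{f}{5}$ ($I{\left(f \right)} = f \frac{1}{5} + 1 = \frac{f}{5} + 1 = 1 + \frac{f}{5}$)
$\left(I{\left(-10 \right)} - 30\right)^{2} = \left(\left(1 + \frac{1}{5} \left(-10\right)\right) - 30\right)^{2} = \left(\left(1 - 2\right) - 30\right)^{2} = \left(-1 - 30\right)^{2} = \left(-31\right)^{2} = 961$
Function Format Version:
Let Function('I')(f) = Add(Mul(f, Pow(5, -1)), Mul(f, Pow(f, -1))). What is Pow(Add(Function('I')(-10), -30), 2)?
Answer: 961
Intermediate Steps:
Function('I')(f) = Add(1, Mul(Rational(1, 5), f)) (Function('I')(f) = Add(Mul(f, Rational(1, 5)), 1) = Add(Mul(Rational(1, 5), f), 1) = Add(1, Mul(Rational(1, 5), f)))
Pow(Add(Function('I')(-10), -30), 2) = Pow(Add(Add(1, Mul(Rational(1, 5), -10)), -30), 2) = Pow(Add(Add(1, -2), -30), 2) = Pow(Add(-1, -30), 2) = Pow(-31, 2) = 961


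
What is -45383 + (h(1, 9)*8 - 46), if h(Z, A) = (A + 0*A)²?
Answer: -44781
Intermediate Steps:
h(Z, A) = A² (h(Z, A) = (A + 0)² = A²)
-45383 + (h(1, 9)*8 - 46) = -45383 + (9²*8 - 46) = -45383 + (81*8 - 46) = -45383 + (648 - 46) = -45383 + 602 = -44781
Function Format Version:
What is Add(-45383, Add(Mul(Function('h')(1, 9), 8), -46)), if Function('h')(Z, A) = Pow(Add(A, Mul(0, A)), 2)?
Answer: -44781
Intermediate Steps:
Function('h')(Z, A) = Pow(A, 2) (Function('h')(Z, A) = Pow(Add(A, 0), 2) = Pow(A, 2))
Add(-45383, Add(Mul(Function('h')(1, 9), 8), -46)) = Add(-45383, Add(Mul(Pow(9, 2), 8), -46)) = Add(-45383, Add(Mul(81, 8), -46)) = Add(-45383, Add(648, -46)) = Add(-45383, 602) = -44781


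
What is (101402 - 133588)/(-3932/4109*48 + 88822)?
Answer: -66126137/182390431 ≈ -0.36255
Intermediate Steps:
(101402 - 133588)/(-3932/4109*48 + 88822) = -32186/(-3932*1/4109*48 + 88822) = -32186/(-3932/4109*48 + 88822) = -32186/(-188736/4109 + 88822) = -32186/364780862/4109 = -32186*4109/364780862 = -66126137/182390431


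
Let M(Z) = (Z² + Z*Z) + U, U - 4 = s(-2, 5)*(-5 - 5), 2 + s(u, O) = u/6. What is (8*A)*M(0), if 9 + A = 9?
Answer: 0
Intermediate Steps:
s(u, O) = -2 + u/6
A = 0 (A = -9 + 9 = 0)
U = 82/3 (U = 4 + (-2 + (⅙)*(-2))*(-5 - 5) = 4 + (-2 - ⅓)*(-10) = 4 - 7/3*(-10) = 4 + 70/3 = 82/3 ≈ 27.333)
M(Z) = 82/3 + 2*Z² (M(Z) = (Z² + Z*Z) + 82/3 = (Z² + Z²) + 82/3 = 2*Z² + 82/3 = 82/3 + 2*Z²)
(8*A)*M(0) = (8*0)*(82/3 + 2*0²) = 0*(82/3 + 2*0) = 0*(82/3 + 0) = 0*(82/3) = 0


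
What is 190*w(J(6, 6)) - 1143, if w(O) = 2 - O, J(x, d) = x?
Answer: -1903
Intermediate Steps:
190*w(J(6, 6)) - 1143 = 190*(2 - 1*6) - 1143 = 190*(2 - 6) - 1143 = 190*(-4) - 1143 = -760 - 1143 = -1903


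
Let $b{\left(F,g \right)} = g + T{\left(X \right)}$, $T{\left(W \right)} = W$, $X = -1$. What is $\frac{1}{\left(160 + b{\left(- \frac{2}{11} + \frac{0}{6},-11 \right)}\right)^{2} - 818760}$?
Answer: $- \frac{1}{796856} \approx -1.2549 \cdot 10^{-6}$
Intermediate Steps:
$b{\left(F,g \right)} = -1 + g$ ($b{\left(F,g \right)} = g - 1 = -1 + g$)
$\frac{1}{\left(160 + b{\left(- \frac{2}{11} + \frac{0}{6},-11 \right)}\right)^{2} - 818760} = \frac{1}{\left(160 - 12\right)^{2} - 818760} = \frac{1}{148^{2} - 818760} = \frac{1}{21904 - 818760} = \frac{1}{-796856} = - \frac{1}{796856}$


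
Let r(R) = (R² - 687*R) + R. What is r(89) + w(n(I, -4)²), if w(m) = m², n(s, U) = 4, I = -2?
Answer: -52877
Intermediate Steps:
r(R) = R² - 686*R
r(89) + w(n(I, -4)²) = 89*(-686 + 89) + (4²)² = 89*(-597) + 16² = -53133 + 256 = -52877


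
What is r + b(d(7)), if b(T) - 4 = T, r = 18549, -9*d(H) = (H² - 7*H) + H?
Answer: 166970/9 ≈ 18552.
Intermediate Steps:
d(H) = -H²/9 + 2*H/3 (d(H) = -((H² - 7*H) + H)/9 = -(H² - 6*H)/9 = -H²/9 + 2*H/3)
b(T) = 4 + T
r + b(d(7)) = 18549 + (4 + (⅑)*7*(6 - 1*7)) = 18549 + (4 + (⅑)*7*(6 - 7)) = 18549 + (4 + (⅑)*7*(-1)) = 18549 + (4 - 7/9) = 18549 + 29/9 = 166970/9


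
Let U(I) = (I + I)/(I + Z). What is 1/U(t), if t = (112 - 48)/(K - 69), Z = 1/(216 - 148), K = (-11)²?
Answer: 1101/2176 ≈ 0.50597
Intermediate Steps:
K = 121
Z = 1/68 ≈ 0.014706
t = 16/13 (t = (112 - 48)/(121 - 69) = 64/52 = 64*(1/52) = 16/13 ≈ 1.2308)
U(I) = 2*I/(1/68 + I) (U(I) = (I + I)/(I + 1/68) = (2*I)/(1/68 + I) = 2*I/(1/68 + I))
1/U(t) = 1/(136*(16/13)/(1 + 68*(16/13))) = 1/(136*(16/13)/(1 + 1088/13)) = 1/(136*(16/13)/(1101/13)) = 1/(136*(16/13)*(13/1101)) = 1/(2176/1101) = 1101/2176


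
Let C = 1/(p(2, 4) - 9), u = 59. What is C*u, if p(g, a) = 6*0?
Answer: -59/9 ≈ -6.5556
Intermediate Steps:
p(g, a) = 0
C = -⅑ (C = 1/(0 - 9) = 1/(-9) = -⅑ ≈ -0.11111)
C*u = -⅑*59 = -59/9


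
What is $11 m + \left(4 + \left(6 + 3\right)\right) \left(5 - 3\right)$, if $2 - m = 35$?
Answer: $-337$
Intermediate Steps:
$m = -33$ ($m = 2 - 35 = -33$)
$11 m + \left(4 + \left(6 + 3\right)\right) \left(5 - 3\right) = 11 \left(-33\right) + \left(4 + \left(6 + 3\right)\right) \left(5 - 3\right) = -363 + \left(4 + 9\right) 2 = -363 + 13 \cdot 2 = -363 + 26 = -337$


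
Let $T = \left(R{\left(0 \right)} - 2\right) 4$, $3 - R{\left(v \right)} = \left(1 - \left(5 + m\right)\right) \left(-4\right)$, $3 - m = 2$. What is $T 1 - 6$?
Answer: $-82$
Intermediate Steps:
$m = 1$ ($m = 3 - 2 = 1$)
$R{\left(v \right)} = -17$ ($R{\left(v \right)} = 3 - \left(1 - 6\right) \left(-4\right) = 3 - \left(-5\right) \left(-4\right) = 3 - 20 = -17$)
$T = -76$ ($T = \left(-17 - 2\right) 4 = \left(-19\right) 4 = -76$)
$T 1 - 6 = \left(-76\right) 1 - 6 = -76 - 6 = -82$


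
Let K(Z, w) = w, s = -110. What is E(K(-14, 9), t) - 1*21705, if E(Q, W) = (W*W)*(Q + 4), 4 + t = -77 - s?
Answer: -10772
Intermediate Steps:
t = 29 (t = -4 + (-77 - 1*(-110)) = -4 + (-77 + 110) = -4 + 33 = 29)
E(Q, W) = W²*(4 + Q)
E(K(-14, 9), t) - 1*21705 = 29²*(4 + 9) - 1*21705 = 841*13 - 21705 = 10933 - 21705 = -10772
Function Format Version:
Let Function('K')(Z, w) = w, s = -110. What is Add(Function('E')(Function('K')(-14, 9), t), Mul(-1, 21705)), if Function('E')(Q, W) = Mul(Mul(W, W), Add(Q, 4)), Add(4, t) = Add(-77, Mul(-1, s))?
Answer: -10772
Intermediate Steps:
t = 29 (t = Add(-4, Add(-77, Mul(-1, -110))) = Add(-4, Add(-77, 110)) = Add(-4, 33) = 29)
Function('E')(Q, W) = Mul(Pow(W, 2), Add(4, Q))
Add(Function('E')(Function('K')(-14, 9), t), Mul(-1, 21705)) = Add(Mul(Pow(29, 2), Add(4, 9)), Mul(-1, 21705)) = Add(Mul(841, 13), -21705) = Add(10933, -21705) = -10772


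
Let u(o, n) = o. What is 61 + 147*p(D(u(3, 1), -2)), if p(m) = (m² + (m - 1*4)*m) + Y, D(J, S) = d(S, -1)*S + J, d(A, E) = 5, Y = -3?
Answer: 18142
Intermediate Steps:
D(J, S) = J + 5*S (D(J, S) = 5*S + J = J + 5*S)
p(m) = -3 + m² + m*(-4 + m) (p(m) = (m² + (m - 1*4)*m) - 3 = (m² + (m - 4)*m) - 3 = (m² + (-4 + m)*m) - 3 = (m² + m*(-4 + m)) - 3 = -3 + m² + m*(-4 + m))
61 + 147*p(D(u(3, 1), -2)) = 61 + 147*(-3 - 4*(3 + 5*(-2)) + 2*(3 + 5*(-2))²) = 61 + 147*(-3 - 4*(3 - 10) + 2*(3 - 10)²) = 61 + 147*(-3 - 4*(-7) + 2*(-7)²) = 61 + 147*(-3 + 28 + 2*49) = 61 + 147*(-3 + 28 + 98) = 61 + 147*123 = 61 + 18081 = 18142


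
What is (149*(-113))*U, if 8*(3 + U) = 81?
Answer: -959709/8 ≈ -1.1996e+5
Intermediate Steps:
U = 57/8 (U = -3 + (1/8)*81 = -3 + 81/8 = 57/8 ≈ 7.1250)
(149*(-113))*U = (149*(-113))*(57/8) = -16837*57/8 = -959709/8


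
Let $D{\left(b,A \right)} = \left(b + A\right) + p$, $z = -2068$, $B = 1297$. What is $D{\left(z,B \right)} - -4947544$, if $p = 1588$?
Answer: $4948361$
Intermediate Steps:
$D{\left(b,A \right)} = 1588 + A + b$ ($D{\left(b,A \right)} = \left(b + A\right) + 1588 = \left(A + b\right) + 1588 = 1588 + A + b$)
$D{\left(z,B \right)} - -4947544 = \left(1588 + 1297 - 2068\right) - -4947544 = 817 + 4947544 = 4948361$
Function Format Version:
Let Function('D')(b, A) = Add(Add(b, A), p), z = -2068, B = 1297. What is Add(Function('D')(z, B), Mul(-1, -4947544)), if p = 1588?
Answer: 4948361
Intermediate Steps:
Function('D')(b, A) = Add(1588, A, b) (Function('D')(b, A) = Add(Add(b, A), 1588) = Add(Add(A, b), 1588) = Add(1588, A, b))
Add(Function('D')(z, B), Mul(-1, -4947544)) = Add(Add(1588, 1297, -2068), Mul(-1, -4947544)) = Add(817, 4947544) = 4948361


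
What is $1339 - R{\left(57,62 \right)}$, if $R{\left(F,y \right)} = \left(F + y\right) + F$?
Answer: $1163$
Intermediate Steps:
$R{\left(F,y \right)} = y + 2 F$
$1339 - R{\left(57,62 \right)} = 1339 - \left(62 + 2 \cdot 57\right) = 1339 - \left(62 + 114\right) = 1339 - 176 = 1163$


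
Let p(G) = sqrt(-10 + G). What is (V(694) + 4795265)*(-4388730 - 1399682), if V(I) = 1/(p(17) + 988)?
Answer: -27094604912455908716/976137 + 5788412*sqrt(7)/976137 ≈ -2.7757e+13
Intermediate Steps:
V(I) = 1/(988 + sqrt(7)) (V(I) = 1/(sqrt(-10 + 17) + 988) = 1/(sqrt(7) + 988) = 1/(988 + sqrt(7)))
(V(694) + 4795265)*(-4388730 - 1399682) = ((988/976137 - sqrt(7)/976137) + 4795265)*(-4388730 - 1399682) = (4680835592293/976137 - sqrt(7)/976137)*(-5788412) = -27094604912455908716/976137 + 5788412*sqrt(7)/976137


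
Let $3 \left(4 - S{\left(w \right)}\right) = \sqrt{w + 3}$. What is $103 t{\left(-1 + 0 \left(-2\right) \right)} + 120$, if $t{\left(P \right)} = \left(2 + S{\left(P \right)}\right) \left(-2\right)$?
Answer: $-1116 + \frac{206 \sqrt{2}}{3} \approx -1018.9$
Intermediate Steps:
$S{\left(w \right)} = 4 - \frac{\sqrt{3 + w}}{3}$ ($S{\left(w \right)} = 4 - \frac{\sqrt{w + 3}}{3} = 4 - \frac{\sqrt{3 + w}}{3}$)
$t{\left(P \right)} = -12 + \frac{2 \sqrt{3 + P}}{3}$ ($t{\left(P \right)} = \left(2 - \left(-4 + \frac{\sqrt{3 + P}}{3}\right)\right) \left(-2\right) = \left(6 - \frac{\sqrt{3 + P}}{3}\right) \left(-2\right) = -12 + \frac{2 \sqrt{3 + P}}{3}$)
$103 t{\left(-1 + 0 \left(-2\right) \right)} + 120 = 103 \left(-12 + \frac{2 \sqrt{3 + \left(-1 + 0 \left(-2\right)\right)}}{3}\right) + 120 = 103 \left(-12 + \frac{2 \sqrt{3 + \left(-1 + 0\right)}}{3}\right) + 120 = 103 \left(-12 + \frac{2 \sqrt{3 - 1}}{3}\right) + 120 = 103 \left(-12 + \frac{2 \sqrt{2}}{3}\right) + 120 = \left(-1236 + \frac{206 \sqrt{2}}{3}\right) + 120 = -1116 + \frac{206 \sqrt{2}}{3}$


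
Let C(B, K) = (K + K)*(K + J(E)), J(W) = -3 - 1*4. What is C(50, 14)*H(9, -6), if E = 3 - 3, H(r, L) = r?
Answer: 1764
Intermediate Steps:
E = 0
J(W) = -7 (J(W) = -3 - 4 = -7)
C(B, K) = 2*K*(-7 + K) (C(B, K) = (K + K)*(K - 7) = (2*K)*(-7 + K) = 2*K*(-7 + K))
C(50, 14)*H(9, -6) = (2*14*(-7 + 14))*9 = (2*14*7)*9 = 196*9 = 1764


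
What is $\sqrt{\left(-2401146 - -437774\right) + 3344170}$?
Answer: $3 \sqrt{153422} \approx 1175.1$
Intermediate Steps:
$\sqrt{\left(-2401146 - -437774\right) + 3344170} = \sqrt{\left(-2401146 + 437774\right) + 3344170} = \sqrt{-1963372 + 3344170} = \sqrt{1380798} = 3 \sqrt{153422}$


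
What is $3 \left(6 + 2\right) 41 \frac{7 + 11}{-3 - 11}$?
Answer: $- \frac{8856}{7} \approx -1265.1$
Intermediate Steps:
$3 \left(6 + 2\right) 41 \frac{7 + 11}{-3 - 11} = 3 \cdot 8 \cdot 41 \frac{18}{-14} = 24 \cdot 41 \cdot 18 \left(- \frac{1}{14}\right) = 984 \left(- \frac{9}{7}\right) = - \frac{8856}{7}$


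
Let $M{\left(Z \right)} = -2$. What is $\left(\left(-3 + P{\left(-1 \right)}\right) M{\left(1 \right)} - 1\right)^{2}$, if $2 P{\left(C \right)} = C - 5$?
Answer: $121$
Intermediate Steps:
$P{\left(C \right)} = - \frac{5}{2} + \frac{C}{2}$ ($P{\left(C \right)} = \frac{C - 5}{2} = \frac{-5 + C}{2} = - \frac{5}{2} + \frac{C}{2}$)
$\left(\left(-3 + P{\left(-1 \right)}\right) M{\left(1 \right)} - 1\right)^{2} = \left(\left(-3 + \left(- \frac{5}{2} + \frac{1}{2} \left(-1\right)\right)\right) \left(-2\right) - 1\right)^{2} = \left(\left(-3 - 3\right) \left(-2\right) - 1\right)^{2} = \left(\left(-6\right) \left(-2\right) - 1\right)^{2} = \left(12 - 1\right)^{2} = 11^{2} = 121$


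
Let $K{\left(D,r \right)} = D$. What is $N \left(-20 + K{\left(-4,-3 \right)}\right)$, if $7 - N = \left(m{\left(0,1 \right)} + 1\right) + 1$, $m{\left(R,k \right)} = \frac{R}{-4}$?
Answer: $-120$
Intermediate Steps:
$m{\left(R,k \right)} = - \frac{R}{4}$ ($m{\left(R,k \right)} = R \left(- \frac{1}{4}\right) = - \frac{R}{4}$)
$N = 5$ ($N = 7 - \left(\left(\left(- \frac{1}{4}\right) 0 + 1\right) + 1\right) = 7 - \left(\left(0 + 1\right) + 1\right) = 7 - \left(1 + 1\right) = 7 - 2 = 5$)
$N \left(-20 + K{\left(-4,-3 \right)}\right) = 5 \left(-20 - 4\right) = 5 \left(-24\right) = -120$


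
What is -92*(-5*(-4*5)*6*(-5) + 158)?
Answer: 261464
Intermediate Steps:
-92*(-5*(-4*5)*6*(-5) + 158) = -92*(-(-100)*6*(-5) + 158) = -92*(-5*(-120)*(-5) + 158) = -92*(600*(-5) + 158) = -92*(-3000 + 158) = -92*(-2842) = 261464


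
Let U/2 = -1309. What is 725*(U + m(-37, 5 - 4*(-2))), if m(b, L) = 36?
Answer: -1871950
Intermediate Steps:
U = -2618 (U = 2*(-1309) = -2618)
725*(U + m(-37, 5 - 4*(-2))) = 725*(-2618 + 36) = 725*(-2582) = -1871950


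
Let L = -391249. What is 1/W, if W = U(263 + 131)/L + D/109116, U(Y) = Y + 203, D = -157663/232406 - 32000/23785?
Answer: -47197844499187472328/72893745706212643 ≈ -647.49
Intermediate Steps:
D = -2237401291/1105555342 (D = -157663*1/232406 - 32000*1/23785 = -157663/232406 - 6400/4757 = -2237401291/1105555342 ≈ -2.0238)
U(Y) = 203 + Y
W = -72893745706212643/47197844499187472328 (W = (203 + (263 + 131))/(-391249) - 2237401291/1105555342/109116 = (203 + 394)*(-1/391249) - 2237401291/1105555342*1/109116 = 597*(-1/391249) - 2237401291/120633776697672 = -597/391249 - 2237401291/120633776697672 = -72893745706212643/47197844499187472328 ≈ -0.0015444)
1/W = 1/(-72893745706212643/47197844499187472328) = -47197844499187472328/72893745706212643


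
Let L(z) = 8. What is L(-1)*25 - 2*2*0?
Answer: 200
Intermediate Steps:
L(-1)*25 - 2*2*0 = 8*25 - 2*2*0 = 200 - 4*0 = 200 + 0 = 200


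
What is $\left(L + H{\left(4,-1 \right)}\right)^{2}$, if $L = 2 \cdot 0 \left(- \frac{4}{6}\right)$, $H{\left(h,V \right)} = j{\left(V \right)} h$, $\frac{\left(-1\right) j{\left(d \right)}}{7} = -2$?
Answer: $3136$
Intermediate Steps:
$j{\left(d \right)} = 14$ ($j{\left(d \right)} = \left(-7\right) \left(-2\right) = 14$)
$H{\left(h,V \right)} = 14 h$
$L = 0$ ($L = 0 \left(\left(-4\right) \frac{1}{6}\right) = 0 \left(- \frac{2}{3}\right) = 0$)
$\left(L + H{\left(4,-1 \right)}\right)^{2} = \left(0 + 14 \cdot 4\right)^{2} = \left(0 + 56\right)^{2} = 56^{2} = 3136$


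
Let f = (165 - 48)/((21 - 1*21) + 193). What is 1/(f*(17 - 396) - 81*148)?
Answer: -193/2358027 ≈ -8.1848e-5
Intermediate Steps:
f = 117/193 (f = 117/((21 - 21) + 193) = 117/(0 + 193) = 117/193 ≈ 0.60622)
1/(f*(17 - 396) - 81*148) = 1/(117*(17 - 396)/193 - 81*148) = 1/((117/193)*(-379) - 11988) = 1/(-44343/193 - 11988) = 1/(-2358027/193) = -193/2358027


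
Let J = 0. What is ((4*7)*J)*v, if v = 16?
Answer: 0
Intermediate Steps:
((4*7)*J)*v = ((4*7)*0)*16 = (28*0)*16 = 0*16 = 0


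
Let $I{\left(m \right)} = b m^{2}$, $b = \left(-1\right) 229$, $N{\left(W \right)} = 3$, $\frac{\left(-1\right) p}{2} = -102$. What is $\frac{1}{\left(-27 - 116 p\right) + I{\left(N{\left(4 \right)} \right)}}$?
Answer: $- \frac{1}{25752} \approx -3.8832 \cdot 10^{-5}$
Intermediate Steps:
$p = 204$ ($p = \left(-2\right) \left(-102\right) = 204$)
$b = -229$
$I{\left(m \right)} = - 229 m^{2}$
$\frac{1}{\left(-27 - 116 p\right) + I{\left(N{\left(4 \right)} \right)}} = \frac{1}{\left(-27 - 23664\right) - 229 \cdot 3^{2}} = \frac{1}{\left(-27 - 23664\right) - 2061} = \frac{1}{-23691 - 2061} = \frac{1}{-25752} = - \frac{1}{25752}$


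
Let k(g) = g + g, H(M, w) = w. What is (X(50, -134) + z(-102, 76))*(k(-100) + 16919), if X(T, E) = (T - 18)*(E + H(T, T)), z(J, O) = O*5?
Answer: -38587452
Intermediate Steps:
z(J, O) = 5*O
X(T, E) = (-18 + T)*(E + T) (X(T, E) = (T - 18)*(E + T) = (-18 + T)*(E + T))
k(g) = 2*g
(X(50, -134) + z(-102, 76))*(k(-100) + 16919) = ((50**2 - 18*(-134) - 18*50 - 134*50) + 5*76)*(2*(-100) + 16919) = ((2500 + 2412 - 900 - 6700) + 380)*(-200 + 16919) = (-2688 + 380)*16719 = -2308*16719 = -38587452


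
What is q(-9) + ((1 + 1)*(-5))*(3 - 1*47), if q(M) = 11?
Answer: 451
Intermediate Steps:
q(-9) + ((1 + 1)*(-5))*(3 - 1*47) = 11 + ((1 + 1)*(-5))*(3 - 1*47) = 11 + (2*(-5))*(3 - 47) = 11 - 10*(-44) = 11 + 440 = 451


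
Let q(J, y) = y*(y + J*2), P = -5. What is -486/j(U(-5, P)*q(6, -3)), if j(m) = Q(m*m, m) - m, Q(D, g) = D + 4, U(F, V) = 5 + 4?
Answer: -243/29648 ≈ -0.0081962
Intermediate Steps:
U(F, V) = 9
Q(D, g) = 4 + D
q(J, y) = y*(y + 2*J)
j(m) = 4 + m**2 - m (j(m) = (4 + m*m) - m = (4 + m**2) - m = 4 + m**2 - m)
-486/j(U(-5, P)*q(6, -3)) = -486/(4 + (9*(-3*(-3 + 2*6)))**2 - 9*(-3*(-3 + 2*6))) = -486/(4 + (9*(-3*(-3 + 12)))**2 - 9*(-3*(-3 + 12))) = -486/(4 + (9*(-3*9))**2 - 9*(-3*9)) = -486/(4 + (9*(-27))**2 - 9*(-27)) = -486/(4 + (-243)**2 - 1*(-243)) = -486/(4 + 59049 + 243) = -486/59296 = -486*1/59296 = -243/29648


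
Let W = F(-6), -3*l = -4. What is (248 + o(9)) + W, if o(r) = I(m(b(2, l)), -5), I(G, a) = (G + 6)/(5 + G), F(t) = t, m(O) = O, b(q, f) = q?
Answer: 1702/7 ≈ 243.14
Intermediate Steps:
l = 4/3 (l = -⅓*(-4) = 4/3 ≈ 1.3333)
I(G, a) = (6 + G)/(5 + G)
W = -6
o(r) = 8/7 (o(r) = (6 + 2)/(5 + 2) = 8/7)
(248 + o(9)) + W = (248 + 8/7) - 6 = 1744/7 - 6 = 1702/7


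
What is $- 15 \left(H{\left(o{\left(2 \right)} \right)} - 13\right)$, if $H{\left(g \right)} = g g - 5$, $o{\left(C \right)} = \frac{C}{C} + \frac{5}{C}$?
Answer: $\frac{345}{4} \approx 86.25$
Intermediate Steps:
$o{\left(C \right)} = 1 + \frac{5}{C}$
$H{\left(g \right)} = -5 + g^{2}$ ($H{\left(g \right)} = g^{2} - 5 = -5 + g^{2}$)
$- 15 \left(H{\left(o{\left(2 \right)} \right)} - 13\right) = - 15 \left(\left(-5 + \left(\frac{5 + 2}{2}\right)^{2}\right) - 13\right) = - 15 \left(\left(-5 + \left(\frac{1}{2} \cdot 7\right)^{2}\right) - 13\right) = - 15 \left(\left(-5 + \left(\frac{7}{2}\right)^{2}\right) - 13\right) = - 15 \left(\left(-5 + \frac{49}{4}\right) - 13\right) = - 15 \left(\frac{29}{4} - 13\right) = \left(-15\right) \left(- \frac{23}{4}\right) = \frac{345}{4}$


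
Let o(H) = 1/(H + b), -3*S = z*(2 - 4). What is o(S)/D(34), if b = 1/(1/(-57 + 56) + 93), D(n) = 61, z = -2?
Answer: -276/22265 ≈ -0.012396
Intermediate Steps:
b = 1/92 (b = 1/(1/(-1) + 93) = 1/(-1 + 93) = 1/92 ≈ 0.010870)
S = -4/3 (S = -(-2)*(2 - 4)/3 = -(-2)*(-2)/3 = -⅓*4 = -4/3 ≈ -1.3333)
o(H) = 1/(1/92 + H) (o(H) = 1/(H + 1/92) = 1/(1/92 + H))
o(S)/D(34) = (92/(1 + 92*(-4/3)))/61 = (92/(1 - 368/3))*(1/61) = (92/(-365/3))*(1/61) = (92*(-3/365))*(1/61) = -276/365*1/61 = -276/22265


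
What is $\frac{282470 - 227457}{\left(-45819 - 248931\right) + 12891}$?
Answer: $- \frac{55013}{281859} \approx -0.19518$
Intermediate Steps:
$\frac{282470 - 227457}{\left(-45819 - 248931\right) + 12891} = \frac{55013}{-294750 + 12891} = \frac{55013}{-281859} = 55013 \left(- \frac{1}{281859}\right) = - \frac{55013}{281859}$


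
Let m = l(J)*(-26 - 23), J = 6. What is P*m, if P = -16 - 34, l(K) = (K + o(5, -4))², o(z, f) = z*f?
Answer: 480200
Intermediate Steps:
o(z, f) = f*z
l(K) = (-20 + K)² (l(K) = (K - 4*5)² = (K - 20)² = (-20 + K)²)
m = -9604 (m = (-20 + 6)²*(-26 - 23) = (-14)²*(-49) = 196*(-49) = -9604)
P = -50
P*m = -50*(-9604) = 480200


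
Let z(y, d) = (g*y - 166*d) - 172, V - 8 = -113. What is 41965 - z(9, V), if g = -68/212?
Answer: 1309624/53 ≈ 24710.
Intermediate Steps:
g = -17/53 (g = -68*1/212 = -17/53 ≈ -0.32075)
V = -105 (V = 8 - 113 = -105)
z(y, d) = -172 - 166*d - 17*y/53 (z(y, d) = (-17*y/53 - 166*d) - 172 = (-166*d - 17*y/53) - 172 = -172 - 166*d - 17*y/53)
41965 - z(9, V) = 41965 - (-172 - 166*(-105) - 17/53*9) = 41965 - (-172 + 17430 - 153/53) = 41965 - 1*914521/53 = 41965 - 914521/53 = 1309624/53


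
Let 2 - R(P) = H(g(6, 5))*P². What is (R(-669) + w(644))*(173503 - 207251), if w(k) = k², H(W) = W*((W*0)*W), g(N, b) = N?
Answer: -13996578024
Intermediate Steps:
H(W) = 0 (H(W) = W*(0*W) = W*0 = 0)
R(P) = 2 (R(P) = 2 - 0*P² = 2 - 1*0 = 2 + 0 = 2)
(R(-669) + w(644))*(173503 - 207251) = (2 + 644²)*(173503 - 207251) = (2 + 414736)*(-33748) = 414738*(-33748) = -13996578024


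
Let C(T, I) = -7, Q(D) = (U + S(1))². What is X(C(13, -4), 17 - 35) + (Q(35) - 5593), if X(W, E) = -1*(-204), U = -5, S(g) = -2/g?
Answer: -5340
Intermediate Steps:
Q(D) = 49 (Q(D) = (-5 - 2/1)² = (-5 - 2*1)² = (-5 - 2)² = (-7)² = 49)
X(W, E) = 204
X(C(13, -4), 17 - 35) + (Q(35) - 5593) = 204 + (49 - 5593) = 204 - 5544 = -5340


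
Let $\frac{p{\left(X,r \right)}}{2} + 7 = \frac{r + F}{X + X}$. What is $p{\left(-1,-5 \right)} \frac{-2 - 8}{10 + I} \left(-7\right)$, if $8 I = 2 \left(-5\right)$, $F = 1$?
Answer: $-80$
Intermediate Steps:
$I = - \frac{5}{4}$ ($I = \frac{2 \left(-5\right)}{8} = \frac{1}{8} \left(-10\right) = - \frac{5}{4} \approx -1.25$)
$p{\left(X,r \right)} = -14 + \frac{1 + r}{X}$ ($p{\left(X,r \right)} = -14 + 2 \frac{r + 1}{X + X} = -14 + 2 \frac{1 + r}{2 X} = -14 + \frac{1 + r}{X}$)
$p{\left(-1,-5 \right)} \frac{-2 - 8}{10 + I} \left(-7\right) = \frac{1 - 5 - -14}{-1} \frac{-2 - 8}{10 - \frac{5}{4}} \left(-7\right) = - (1 - 5 + 14) \left(- \frac{10}{\frac{35}{4}}\right) \left(-7\right) = \left(-1\right) 10 \left(\left(-10\right) \frac{4}{35}\right) \left(-7\right) = \left(-10\right) \left(- \frac{8}{7}\right) \left(-7\right) = \frac{80}{7} \left(-7\right) = -80$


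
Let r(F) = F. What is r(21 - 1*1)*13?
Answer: 260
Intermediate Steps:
r(21 - 1*1)*13 = (21 - 1*1)*13 = (21 - 1)*13 = 20*13 = 260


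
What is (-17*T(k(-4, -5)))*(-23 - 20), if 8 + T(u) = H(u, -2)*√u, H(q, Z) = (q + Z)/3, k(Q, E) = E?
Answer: -5848 - 5117*I*√5/3 ≈ -5848.0 - 3814.0*I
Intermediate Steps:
H(q, Z) = Z/3 + q/3 (H(q, Z) = (Z + q)*(⅓) = Z/3 + q/3)
T(u) = -8 + √u*(-⅔ + u/3) (T(u) = -8 + ((⅓)*(-2) + u/3)*√u = -8 + (-⅔ + u/3)*√u = -8 + √u*(-⅔ + u/3))
(-17*T(k(-4, -5)))*(-23 - 20) = (-17*(-8 + √(-5)*(-2 - 5)/3))*(-23 - 20) = -17*(-8 + (⅓)*(I*√5)*(-7))*(-43) = -17*(-8 - 7*I*√5/3)*(-43) = (136 + 119*I*√5/3)*(-43) = -5848 - 5117*I*√5/3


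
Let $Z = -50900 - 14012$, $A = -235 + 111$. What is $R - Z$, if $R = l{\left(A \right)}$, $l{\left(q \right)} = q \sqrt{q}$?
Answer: $64912 - 248 i \sqrt{31} \approx 64912.0 - 1380.8 i$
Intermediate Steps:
$A = -124$
$Z = -64912$
$l{\left(q \right)} = q^{\frac{3}{2}}$
$R = - 248 i \sqrt{31}$ ($R = \left(-124\right)^{\frac{3}{2}} = - 248 i \sqrt{31} \approx - 1380.8 i$)
$R - Z = - 248 i \sqrt{31} - -64912 = - 248 i \sqrt{31} + 64912 = 64912 - 248 i \sqrt{31}$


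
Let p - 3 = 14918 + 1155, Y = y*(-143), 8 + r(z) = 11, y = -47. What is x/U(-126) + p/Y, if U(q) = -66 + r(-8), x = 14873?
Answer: -98948645/423423 ≈ -233.69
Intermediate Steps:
r(z) = 3 (r(z) = -8 + 11 = 3)
Y = 6721 (Y = -47*(-143) = 6721)
U(q) = -63 (U(q) = -66 + 3 = -63)
p = 16076 (p = 3 + (14918 + 1155) = 3 + 16073 = 16076)
x/U(-126) + p/Y = 14873/(-63) + 16076/6721 = 14873*(-1/63) + 16076*(1/6721) = -14873/63 + 16076/6721 = -98948645/423423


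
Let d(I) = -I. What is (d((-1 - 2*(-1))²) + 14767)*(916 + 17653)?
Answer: 274189854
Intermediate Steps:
(d((-1 - 2*(-1))²) + 14767)*(916 + 17653) = (-(-1 - 2*(-1))² + 14767)*(916 + 17653) = (-(-1 + 2)² + 14767)*18569 = (-1*1² + 14767)*18569 = (-1*1 + 14767)*18569 = (-1 + 14767)*18569 = 14766*18569 = 274189854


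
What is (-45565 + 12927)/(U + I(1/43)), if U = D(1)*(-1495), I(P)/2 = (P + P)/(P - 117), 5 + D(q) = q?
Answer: -41042285/7519849 ≈ -5.4579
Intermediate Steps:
D(q) = -5 + q
I(P) = 4*P/(-117 + P) (I(P) = 2*((P + P)/(P - 117)) = 2*((2*P)/(-117 + P)) = 2*(2*P/(-117 + P)) = 4*P/(-117 + P))
U = 5980 (U = (-5 + 1)*(-1495) = -4*(-1495) = 5980)
(-45565 + 12927)/(U + I(1/43)) = (-45565 + 12927)/(5980 + 4/(43*(-117 + 1/43))) = -32638/(5980 + 4*(1/43)/(-117 + 1/43)) = -32638/(5980 + 4*(1/43)/(-5030/43)) = -32638/(5980 + 4*(1/43)*(-43/5030)) = -32638/(5980 - 2/2515) = -32638/15039698/2515 = -32638*2515/15039698 = -41042285/7519849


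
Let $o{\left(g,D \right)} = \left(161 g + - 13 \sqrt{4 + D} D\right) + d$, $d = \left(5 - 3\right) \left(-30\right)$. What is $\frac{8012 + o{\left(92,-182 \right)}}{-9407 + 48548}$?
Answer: $\frac{7588}{13047} + \frac{2366 i \sqrt{178}}{39141} \approx 0.58159 + 0.80648 i$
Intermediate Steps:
$d = -60$ ($d = 2 \left(-30\right) = -60$)
$o{\left(g,D \right)} = -60 + 161 g - 13 D \sqrt{4 + D}$ ($o{\left(g,D \right)} = \left(161 g + - 13 \sqrt{4 + D} D\right) - 60 = \left(161 g - 13 D \sqrt{4 + D}\right) - 60 = -60 + 161 g - 13 D \sqrt{4 + D}$)
$\frac{8012 + o{\left(92,-182 \right)}}{-9407 + 48548} = \frac{8012 - \left(-14752 - 2366 \sqrt{4 - 182}\right)}{-9407 + 48548} = \frac{8012 - \left(-14752 - 2366 i \sqrt{178}\right)}{39141} = \left(8012 - \left(-14752 - 2366 i \sqrt{178}\right)\right) \frac{1}{39141} = \left(8012 + \left(-60 + 14812 + 2366 i \sqrt{178}\right)\right) \frac{1}{39141} = \left(8012 + \left(14752 + 2366 i \sqrt{178}\right)\right) \frac{1}{39141} = \left(22764 + 2366 i \sqrt{178}\right) \frac{1}{39141} = \frac{7588}{13047} + \frac{2366 i \sqrt{178}}{39141}$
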